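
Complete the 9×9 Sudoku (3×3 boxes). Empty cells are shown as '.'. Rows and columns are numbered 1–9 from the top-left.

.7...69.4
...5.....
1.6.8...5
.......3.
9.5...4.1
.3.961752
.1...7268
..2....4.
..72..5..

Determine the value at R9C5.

1

R3C7 = 3 (sole candidate).
R5C8 = 8 (sole candidate).
R8C7 = 1 (sole candidate).
R9C8 = 9 (sole candidate).
R9C9 = 3 (sole candidate).
R4C7 = 6 (sole candidate).
R4C9 = 9 (sole candidate).
R8C9 = 7 (sole candidate).
R2C7 = 8 (sole candidate).
R2C9 = 6 (sole candidate).
R1C1 = 5 (hidden single in row 1).
R1C3 = 8 (hidden single in row 1).
R6C3 = 4 (sole candidate).
R4C3 = 1 (sole candidate).
R6C1 = 8 (sole candidate).
R4C2 = 2 (sole candidate).
R5C2 = 6 (sole candidate).
R4C1 = 7 (sole candidate).
R7C5 = 5 (hidden single in row 7).
R4C5 = 4 (sole candidate).
R9C5 = 1: row 9 has {2,3,5,7,9}; col 5 has {4,5,6,8}; box has {2,5,7} → only 1 remains.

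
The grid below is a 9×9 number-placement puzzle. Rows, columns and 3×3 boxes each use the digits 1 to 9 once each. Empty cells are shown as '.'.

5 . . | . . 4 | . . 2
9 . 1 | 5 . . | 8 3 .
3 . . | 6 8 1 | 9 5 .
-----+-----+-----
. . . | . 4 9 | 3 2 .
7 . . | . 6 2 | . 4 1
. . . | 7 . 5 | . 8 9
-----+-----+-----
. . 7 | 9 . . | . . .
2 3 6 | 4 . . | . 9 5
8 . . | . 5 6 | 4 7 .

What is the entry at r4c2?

r1c3 = 8 (sole candidate).
r1c4 = 3 (sole candidate).
r2c6 = 7 (sole candidate).
r4c3 = 5 (sole candidate).
r5c4 = 8 (sole candidate).
r5c7 = 5 (sole candidate).
r6c7 = 6 (sole candidate).
r8c6 = 8 (sole candidate).
r8c7 = 1 (sole candidate).
r9c3 = 9 (sole candidate).
r9c9 = 3 (sole candidate).
r1c5 = 9 (sole candidate).
r1c7 = 7 (sole candidate).
r2c5 = 2 (sole candidate).
r3c9 = 4 (sole candidate).
r4c4 = 1 (sole candidate).
r4c9 = 7 (sole candidate).
r5c2 = 9 (sole candidate).
r5c3 = 3 (sole candidate).
r6c5 = 3 (sole candidate).
r7c5 = 1 (sole candidate).
r7c6 = 3 (sole candidate).
r7c7 = 2 (sole candidate).
r7c8 = 6 (sole candidate).
r7c9 = 8 (sole candidate).
r8c5 = 7 (sole candidate).
r9c2 = 1 (sole candidate).
r9c4 = 2 (sole candidate).
r1c2 = 6 (sole candidate).
r1c8 = 1 (sole candidate).
r2c2 = 4 (sole candidate).
r2c9 = 6 (sole candidate).
r3c3 = 2 (sole candidate).
r4c1 = 6 (sole candidate).
r4c2 = 8: row 4 has {1,2,3,4,5,6,7,9}; col 2 has {1,3,4,6,9}; box has {3,5,6,7,9} → only 8 remains.

8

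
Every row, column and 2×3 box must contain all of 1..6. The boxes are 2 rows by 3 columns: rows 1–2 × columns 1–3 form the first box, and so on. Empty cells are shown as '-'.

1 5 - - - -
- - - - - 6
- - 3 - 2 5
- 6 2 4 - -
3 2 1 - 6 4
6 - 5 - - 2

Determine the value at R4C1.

R1C6 = 3 (sole candidate).
R2C3 = 4 (sole candidate).
R3C1 = 4 (sole candidate).
R3C2 = 1 (sole candidate).
R3C4 = 6 (sole candidate).
R4C1 = 5: row 4 has {2,4,6}; col 1 has {1,3,4,6}; box has {1,2,3,4,6} → only 5 remains.

5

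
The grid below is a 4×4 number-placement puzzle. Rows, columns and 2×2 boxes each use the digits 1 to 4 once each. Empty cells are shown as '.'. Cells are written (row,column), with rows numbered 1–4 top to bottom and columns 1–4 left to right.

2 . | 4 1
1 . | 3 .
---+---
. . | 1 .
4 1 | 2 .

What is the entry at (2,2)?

(1,2) = 3: row 1 has {1,2,4}; col 2 has {1}; box has {1,2} → only 3 remains.
(2,2) = 4: row 2 has {1,3}; col 2 has {1,3}; box has {1,2,3} → only 4 remains.

4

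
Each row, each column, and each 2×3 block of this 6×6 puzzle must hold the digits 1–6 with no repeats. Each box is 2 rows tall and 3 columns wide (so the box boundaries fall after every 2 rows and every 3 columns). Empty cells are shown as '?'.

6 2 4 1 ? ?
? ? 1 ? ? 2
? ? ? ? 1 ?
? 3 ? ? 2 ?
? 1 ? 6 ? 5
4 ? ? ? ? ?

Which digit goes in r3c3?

r1c6 = 3 (sole candidate).
r2c2 = 5 (sole candidate).
r2c4 = 4 (sole candidate).
r2c5 = 6 (sole candidate).
r4c4 = 5 (sole candidate).
r6c2 = 6 (sole candidate).
r6c5 = 3 (sole candidate).
r6c6 = 1 (sole candidate).
r1c5 = 5 (sole candidate).
r2c1 = 3 (sole candidate).
r3c2 = 4 (sole candidate).
r3c4 = 3 (sole candidate).
r3c6 = 6 (sole candidate).
r4c1 = 1 (sole candidate).
r4c3 = 6 (sole candidate).
r4c6 = 4 (sole candidate).
r5c1 = 2 (sole candidate).
r5c3 = 3 (sole candidate).
r5c5 = 4 (sole candidate).
r6c3 = 5 (sole candidate).
r6c4 = 2 (sole candidate).
r3c1 = 5 (sole candidate).
r3c3 = 2: row 3 has {1,3,4,5,6}; col 3 has {1,3,4,5,6}; box has {1,3,4,5,6} → only 2 remains.

2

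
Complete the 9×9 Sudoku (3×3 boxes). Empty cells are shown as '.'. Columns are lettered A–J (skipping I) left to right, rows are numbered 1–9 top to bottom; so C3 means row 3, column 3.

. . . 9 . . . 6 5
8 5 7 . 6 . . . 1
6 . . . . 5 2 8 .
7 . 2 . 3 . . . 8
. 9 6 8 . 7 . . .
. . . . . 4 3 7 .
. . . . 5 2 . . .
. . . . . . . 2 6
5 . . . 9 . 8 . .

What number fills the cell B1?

3

F2 = 3: row 2 has {1,5,6,7,8}; col 6 has {2,4,5,7}; box has {5,6,9} → only 3 remains.
A6 = 1: row 6 has {3,4,7}; col 1 has {5,6,7,8}; box has {2,6,7,9} → only 1 remains.
B6 = 8: row 6 has {1,3,4,7}; col 2 has {5,9}; box has {1,2,6,7,9} → only 8 remains.
C6 = 5: row 6 has {1,3,4,7,8}; col 3 has {2,6,7}; box has {1,2,6,7,8,9} → only 5 remains.
E6 = 2: row 6 has {1,3,4,5,7,8}; col 5 has {3,5,6,9}; box has {3,4,7,8} → only 2 remains.
J6 = 9: row 6 has {1,2,3,4,5,7,8}; col 9 has {1,5,6,8}; box has {3,7,8} → only 9 remains.
B4 = 4: row 4 has {2,3,7,8}; col 2 has {5,8,9}; box has {1,2,5,6,7,8,9} → only 4 remains.
A5 = 3: row 5 has {6,7,8,9}; col 1 has {1,5,6,7,8}; box has {1,2,4,5,6,7,8,9} → only 3 remains.
E5 = 1: row 5 has {3,6,7,8,9}; col 5 has {2,3,5,6,9}; box has {2,3,4,7,8} → only 1 remains.
D6 = 6: row 6 has {1,2,3,4,5,7,8,9}; col 4 has {8,9}; box has {1,2,3,4,7,8} → only 6 remains.
D4 = 5: row 4 has {2,3,4,7,8}; col 4 has {6,8,9}; box has {1,2,3,4,6,7,8} → only 5 remains.
F4 = 9: row 4 has {2,3,4,5,7,8}; col 6 has {2,3,4,5,7}; box has {1,2,3,4,5,6,7,8} → only 9 remains.
H4 = 1: row 4 has {2,3,4,5,7,8,9}; col 8 has {2,6,7,8}; box has {3,7,8,9} → only 1 remains.
G4 = 6: row 4 has {1,2,3,4,5,7,8,9}; col 7 has {2,3,8}; box has {1,3,7,8,9} → only 6 remains.
D2 = 2: in row 2, 2 can only go here (every other open cell in that row sees a 2).
C3 = 9: in row 3, 9 can only go here (every other open cell in that row sees a 9).
J5 = 2: in row 5, 2 can only go here (every other open cell in that row sees a 2).
B7 = 6: in row 7, 6 can only go here (every other open cell in that row sees a 6).
C7 = 8: in row 7, 8 can only go here (every other open cell in that row sees an 8).
G8 = 5: in row 8, 5 can only go here (every other open cell in that row sees a 5).
G5 = 4: row 5 has {1,2,3,6,7,8,9}; col 7 has {2,3,5,6,8}; box has {1,2,3,6,7,8,9} → only 4 remains.
H5 = 5: row 5 has {1,2,3,4,6,7,8,9}; col 8 has {1,2,6,7,8}; box has {1,2,3,4,6,7,8,9} → only 5 remains.
G1 = 7: row 1 has {5,6,9}; col 7 has {2,3,4,5,6,8}; box has {1,2,5,6,8} → only 7 remains.
G2 = 9: row 2 has {1,2,3,5,6,7,8}; col 7 has {2,3,4,5,6,7,8}; box has {1,2,5,6,7,8} → only 9 remains.
H2 = 4: row 2 has {1,2,3,5,6,7,8,9}; col 8 has {1,2,5,6,7,8}; box has {1,2,5,6,7,8,9} → only 4 remains.
J3 = 3: row 3 has {2,5,6,8,9}; col 9 has {1,2,5,6,8,9}; box has {1,2,4,5,6,7,8,9} → only 3 remains.
G7 = 1: row 7 has {2,5,6,8}; col 7 has {2,3,4,5,6,7,8,9}; box has {2,5,6,8} → only 1 remains.
H9 = 3: row 9 has {5,8,9}; col 8 has {1,2,4,5,6,7,8}; box has {1,2,5,6,8} → only 3 remains.
B3 = 1: row 3 has {2,3,5,6,8,9}; col 2 has {4,5,6,8,9}; box has {5,6,7,8,9} → only 1 remains.
H7 = 9: row 7 has {1,2,5,6,8}; col 8 has {1,2,3,4,5,6,7,8}; box has {1,2,3,5,6,8} → only 9 remains.
A7 = 4: row 7 has {1,2,5,6,8,9}; col 1 has {1,3,5,6,7,8}; box has {5,6,8} → only 4 remains.
J7 = 7: row 7 has {1,2,4,5,6,8,9}; col 9 has {1,2,3,5,6,8,9}; box has {1,2,3,5,6,8,9} → only 7 remains.
A8 = 9: row 8 has {2,5,6}; col 1 has {1,3,4,5,6,7,8}; box has {4,5,6,8} → only 9 remains.
C9 = 1: row 9 has {3,5,8,9}; col 3 has {2,5,6,7,8,9}; box has {4,5,6,8,9} → only 1 remains.
F9 = 6: row 9 has {1,3,5,8,9}; col 6 has {2,3,4,5,7,9}; box has {2,5,9} → only 6 remains.
J9 = 4: row 9 has {1,3,5,6,8,9}; col 9 has {1,2,3,5,6,7,8,9}; box has {1,2,3,5,6,7,8,9} → only 4 remains.
A1 = 2: row 1 has {5,6,7,9}; col 1 has {1,3,4,5,6,7,8,9}; box has {1,5,6,7,8,9} → only 2 remains.
B1 = 3: row 1 has {2,5,6,7,9}; col 2 has {1,4,5,6,8,9}; box has {1,2,5,6,7,8,9} → only 3 remains.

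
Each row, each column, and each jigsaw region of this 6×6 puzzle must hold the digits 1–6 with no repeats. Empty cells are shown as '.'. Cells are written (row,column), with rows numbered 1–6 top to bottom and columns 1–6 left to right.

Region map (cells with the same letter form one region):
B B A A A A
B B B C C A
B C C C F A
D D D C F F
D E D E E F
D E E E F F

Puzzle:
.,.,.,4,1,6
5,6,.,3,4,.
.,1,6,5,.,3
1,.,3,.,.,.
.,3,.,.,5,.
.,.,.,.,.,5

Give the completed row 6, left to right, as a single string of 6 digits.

(1,2) = 2: row 1 has {1,4,6}; col 2 has {1,3,6}; region has {5,6} → only 2 remains.
(1,3) = 5: row 1 has {1,2,4,6}; col 3 has {3,6}; region has {1,3,4,6} → only 5 remains.
(2,3) = 1: row 2 has {3,4,5,6}; col 3 has {3,5,6}; region has {2,5,6} → only 1 remains.
(2,6) = 2: row 2 has {1,3,4,5,6}; col 6 has {3,5,6}; region has {1,3,4,5,6} → only 2 remains.
(3,1) = 4: row 3 has {1,3,5,6}; col 1 has {1,5}; region has {1,2,5,6} → only 4 remains.
(3,5) = 2: row 3 has {1,3,4,5,6}; col 5 has {1,4,5}; region has {5} → only 2 remains.
(4,4) = 2: row 4 has {1,3}; col 4 has {3,4,5}; region has {1,3,4,5,6} → only 2 remains.
(4,5) = 6: row 4 has {1,2,3}; col 5 has {1,2,4,5}; region has {2,5} → only 6 remains.
(4,6) = 4: row 4 has {1,2,3,6}; col 6 has {2,3,5,6}; region has {2,5,6} → only 4 remains.
(5,6) = 1: row 5 has {3,5}; col 6 has {2,3,4,5,6}; region has {2,4,5,6} → only 1 remains.
(6,2) = 4: row 6 has {5}; col 2 has {1,2,3,6}; region has {3,5} → only 4 remains.
(6,3) = 2: row 6 has {4,5}; col 3 has {1,3,5,6}; region has {3,4,5} → only 2 remains.
(6,5) = 3: row 6 has {2,4,5}; col 5 has {1,2,4,5,6}; region has {1,2,4,5,6} → only 3 remains.
(1,1) = 3: row 1 has {1,2,4,5,6}; col 1 has {1,4,5}; region has {1,2,4,5,6} → only 3 remains.
(4,2) = 5: row 4 has {1,2,3,4,6}; col 2 has {1,2,3,4,6}; region has {1,3} → only 5 remains.
(5,3) = 4: row 5 has {1,3,5}; col 3 has {1,2,3,5,6}; region has {1,3,5} → only 4 remains.
(5,4) = 6: row 5 has {1,3,4,5}; col 4 has {2,3,4,5}; region has {2,3,4,5} → only 6 remains.
(6,1) = 6: row 6 has {2,3,4,5}; col 1 has {1,3,4,5}; region has {1,3,4,5} → only 6 remains.
(6,4) = 1: row 6 has {2,3,4,5,6}; col 4 has {2,3,4,5,6}; region has {2,3,4,5,6} → only 1 remains.

642135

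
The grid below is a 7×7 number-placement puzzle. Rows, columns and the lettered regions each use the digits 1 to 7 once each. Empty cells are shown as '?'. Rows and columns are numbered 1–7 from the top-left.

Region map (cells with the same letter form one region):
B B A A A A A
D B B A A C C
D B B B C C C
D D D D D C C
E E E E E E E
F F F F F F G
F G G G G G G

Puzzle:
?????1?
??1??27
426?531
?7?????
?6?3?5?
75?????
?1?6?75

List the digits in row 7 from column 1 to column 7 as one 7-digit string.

row 3, column 4 = 7 (sole candidate).
row 1, column 1 = 5 (hidden single in region B).
row 2, column 4 = 5 (hidden single in row 2).
row 4, column 3 = 5 (hidden single in row 4).
Singles propagation stalls before every target cell is settled. Branch on row 1, column 2 (candidates {3,4}).
  Try row 1, column 2 = 3: this forces row 2, column 2=4, row 6, column 7=3; then column 3 has no cell left for 3 — contradiction.
So row 1, column 2 = 4.
row 1, column 4 = 2 (sole candidate).
row 2, column 2 = 3 (sole candidate).
row 4, column 4 = 1 (sole candidate).
row 6, column 4 = 4 (sole candidate).
row 6, column 6 = 6 (sole candidate).
row 2, column 1 = 6 (sole candidate).
row 2, column 5 = 4 (sole candidate).
row 4, column 6 = 4 (sole candidate).
row 4, column 7 = 6 (sole candidate).
row 1, column 7 = 3 (sole candidate).
row 6, column 7 = 2 (sole candidate).
row 7, column 5 = 3: row 7 has {1,5,6,7}; col 5 has {4,5}; region has {1,2,5,6,7} → only 3 remains.
row 1, column 3 = 7 (sole candidate).
row 1, column 5 = 6 (sole candidate).
row 4, column 5 = 2 (sole candidate).
row 5, column 7 = 4 (sole candidate).
row 6, column 3 = 3 (sole candidate).
row 6, column 5 = 1 (sole candidate).
row 7, column 1 = 2: row 7 has {1,3,5,6,7}; col 1 has {4,5,6,7}; region has {1,3,4,5,6,7} → only 2 remains.
row 7, column 3 = 4: row 7 has {1,2,3,5,6,7}; col 3 has {1,3,5,6,7}; region has {1,2,3,5,6,7} → only 4 remains.

2146375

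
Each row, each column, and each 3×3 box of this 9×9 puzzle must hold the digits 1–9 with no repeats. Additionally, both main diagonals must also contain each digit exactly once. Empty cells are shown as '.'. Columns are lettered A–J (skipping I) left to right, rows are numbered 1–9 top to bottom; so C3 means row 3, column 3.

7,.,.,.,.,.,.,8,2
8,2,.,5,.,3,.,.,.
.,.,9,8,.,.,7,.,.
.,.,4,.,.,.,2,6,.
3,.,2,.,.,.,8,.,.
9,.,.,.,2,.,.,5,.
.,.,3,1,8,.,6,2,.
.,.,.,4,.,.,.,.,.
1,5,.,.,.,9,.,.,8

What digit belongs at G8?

A4 = 5: row 4 has {2,4,6}; col 1 has {1,3,7,8,9}; box has {2,3,4,9} → only 5 remains.
D4 = 3: row 4 has {2,4,5,6}; col 4 has {1,4,5,8}; box has {2}; main diagonal has {2,6,7,8,9} → only 3 remains.
F4 = 8: row 4 has {2,3,4,5,6}; col 6 has {3,9}; box has {2,3}; anti-diagonal has {1,2,3,7} → only 8 remains.
D6 = 6: row 6 has {2,5,9}; col 4 has {1,3,4,5,8}; box has {2,3,8}; anti-diagonal has {1,2,3,7,8} → only 6 remains.
A7 = 4: row 7 has {1,2,3,6,8}; col 1 has {1,3,5,7,8,9}; box has {1,3,5} → only 4 remains.
B8 = 9: row 8 has {4}; col 2 has {2,5}; box has {1,3,4,5}; anti-diagonal has {1,2,3,6,7,8} → only 9 remains.
H8 = 1: row 8 has {4,9}; col 8 has {2,5,6,8}; box has {2,6,8}; main diagonal has {2,3,6,7,8,9} → only 1 remains.
D1 = 9: row 1 has {2,7,8}; col 4 has {1,3,4,5,6,8}; box has {3,5,8} → only 9 remains.
H2 = 4: row 2 has {2,3,5,8}; col 8 has {1,2,5,6,8}; box has {2,7,8}; anti-diagonal has {1,2,3,6,7,8,9} → only 4 remains.
A3 = 6: row 3 has {7,8,9}; col 1 has {1,3,4,5,7,8,9}; box has {2,7,8,9} → only 6 remains.
H3 = 3: row 3 has {6,7,8,9}; col 8 has {1,2,4,5,6,8}; box has {2,4,7,8} → only 3 remains.
D5 = 7: row 5 has {2,3,8}; col 4 has {1,3,4,5,6,8,9}; box has {2,3,6,8} → only 7 remains.
E5 = 5: row 5 has {2,3,7,8}; col 5 has {2,8}; box has {2,3,6,7,8}; main diagonal has {1,2,3,6,7,8,9}; anti-diagonal has {1,2,3,4,6,7,8,9} → only 5 remains.
H5 = 9: row 5 has {2,3,5,7,8}; col 8 has {1,2,3,4,5,6,8}; box has {2,5,6,8} → only 9 remains.
F6 = 4: row 6 has {2,5,6,9}; col 6 has {3,8,9}; box has {2,3,5,6,7,8}; main diagonal has {1,2,3,5,6,7,8,9} → only 4 remains.
B7 = 7: row 7 has {1,2,3,4,6,8}; col 2 has {2,5,9}; box has {1,3,4,5,9} → only 7 remains.
F7 = 5: row 7 has {1,2,3,4,6,7,8}; col 6 has {3,4,8,9}; box has {1,4,8,9} → only 5 remains.
J7 = 9: row 7 has {1,2,3,4,5,6,7,8}; col 9 has {2,8}; box has {1,2,6,8} → only 9 remains.
A8 = 2: row 8 has {1,4,9}; col 1 has {1,3,4,5,6,7,8,9}; box has {1,3,4,5,7,9} → only 2 remains.
C9 = 6: row 9 has {1,5,8,9}; col 3 has {2,3,4,9}; box has {1,2,3,4,5,7,9} → only 6 remains.
D9 = 2: row 9 has {1,5,6,8,9}; col 4 has {1,3,4,5,6,7,8,9}; box has {1,4,5,8,9} → only 2 remains.
H9 = 7: row 9 has {1,2,5,6,8,9}; col 8 has {1,2,3,4,5,6,8,9}; box has {1,2,6,8,9} → only 7 remains.
C2 = 1: row 2 has {2,3,4,5,8}; col 3 has {2,3,4,6,9}; box has {2,6,7,8,9} → only 1 remains.
G2 = 9: row 2 has {1,2,3,4,5,8}; col 7 has {2,6,7,8}; box has {2,3,4,7,8} → only 9 remains.
J2 = 6: row 2 has {1,2,3,4,5,8,9}; col 9 has {2,8,9}; box has {2,3,4,7,8,9} → only 6 remains.
B3 = 4: row 3 has {3,6,7,8,9}; col 2 has {2,5,7,9}; box has {1,2,6,7,8,9} → only 4 remains.
E3 = 1: row 3 has {3,4,6,7,8,9}; col 5 has {2,5,8}; box has {3,5,8,9} → only 1 remains.
F3 = 2: row 3 has {1,3,4,6,7,8,9}; col 6 has {3,4,5,8,9}; box has {1,3,5,8,9} → only 2 remains.
J3 = 5: row 3 has {1,2,3,4,6,7,8,9}; col 9 has {2,6,8,9}; box has {2,3,4,6,7,8,9} → only 5 remains.
B4 = 1: row 4 has {2,3,4,5,6,8}; col 2 has {2,4,5,7,9}; box has {2,3,4,5,9} → only 1 remains.
E4 = 9: row 4 has {1,2,3,4,5,6,8}; col 5 has {1,2,5,8}; box has {2,3,4,5,6,7,8} → only 9 remains.
J4 = 7: row 4 has {1,2,3,4,5,6,8,9}; col 9 has {2,5,6,8,9}; box has {2,5,6,8,9} → only 7 remains.
B5 = 6: row 5 has {2,3,5,7,8,9}; col 2 has {1,2,4,5,7,9}; box has {1,2,3,4,5,9} → only 6 remains.
F5 = 1: row 5 has {2,3,5,6,7,8,9}; col 6 has {2,3,4,5,8,9}; box has {2,3,4,5,6,7,8,9} → only 1 remains.
J5 = 4: row 5 has {1,2,3,5,6,7,8,9}; col 9 has {2,5,6,7,8,9}; box has {2,5,6,7,8,9} → only 4 remains.
B6 = 8: row 6 has {2,4,5,6,9}; col 2 has {1,2,4,5,6,7,9}; box has {1,2,3,4,5,6,9} → only 8 remains.
C6 = 7: row 6 has {2,4,5,6,8,9}; col 3 has {1,2,3,4,6,9}; box has {1,2,3,4,5,6,8,9} → only 7 remains.
C8 = 8: row 8 has {1,2,4,9}; col 3 has {1,2,3,4,6,7,9}; box has {1,2,3,4,5,6,7,9} → only 8 remains.
J8 = 3: row 8 has {1,2,4,8,9}; col 9 has {2,4,5,6,7,8,9}; box has {1,2,6,7,8,9} → only 3 remains.
E9 = 3: row 9 has {1,2,5,6,7,8,9}; col 5 has {1,2,5,8,9}; box has {1,2,4,5,8,9} → only 3 remains.
G9 = 4: row 9 has {1,2,3,5,6,7,8,9}; col 7 has {2,6,7,8,9}; box has {1,2,3,6,7,8,9} → only 4 remains.
B1 = 3: row 1 has {2,7,8,9}; col 2 has {1,2,4,5,6,7,8,9}; box has {1,2,4,6,7,8,9} → only 3 remains.
C1 = 5: row 1 has {2,3,7,8,9}; col 3 has {1,2,3,4,6,7,8,9}; box has {1,2,3,4,6,7,8,9} → only 5 remains.
F1 = 6: row 1 has {2,3,5,7,8,9}; col 6 has {1,2,3,4,5,8,9}; box has {1,2,3,5,8,9} → only 6 remains.
G1 = 1: row 1 has {2,3,5,6,7,8,9}; col 7 has {2,4,6,7,8,9}; box has {2,3,4,5,6,7,8,9} → only 1 remains.
E2 = 7: row 2 has {1,2,3,4,5,6,8,9}; col 5 has {1,2,3,5,8,9}; box has {1,2,3,5,6,8,9} → only 7 remains.
G6 = 3: row 6 has {2,4,5,6,7,8,9}; col 7 has {1,2,4,6,7,8,9}; box has {2,4,5,6,7,8,9} → only 3 remains.
J6 = 1: row 6 has {2,3,4,5,6,7,8,9}; col 9 has {2,3,4,5,6,7,8,9}; box has {2,3,4,5,6,7,8,9} → only 1 remains.
E8 = 6: row 8 has {1,2,3,4,8,9}; col 5 has {1,2,3,5,7,8,9}; box has {1,2,3,4,5,8,9} → only 6 remains.
F8 = 7: row 8 has {1,2,3,4,6,8,9}; col 6 has {1,2,3,4,5,6,8,9}; box has {1,2,3,4,5,6,8,9} → only 7 remains.
G8 = 5: row 8 has {1,2,3,4,6,7,8,9}; col 7 has {1,2,3,4,6,7,8,9}; box has {1,2,3,4,6,7,8,9} → only 5 remains.

5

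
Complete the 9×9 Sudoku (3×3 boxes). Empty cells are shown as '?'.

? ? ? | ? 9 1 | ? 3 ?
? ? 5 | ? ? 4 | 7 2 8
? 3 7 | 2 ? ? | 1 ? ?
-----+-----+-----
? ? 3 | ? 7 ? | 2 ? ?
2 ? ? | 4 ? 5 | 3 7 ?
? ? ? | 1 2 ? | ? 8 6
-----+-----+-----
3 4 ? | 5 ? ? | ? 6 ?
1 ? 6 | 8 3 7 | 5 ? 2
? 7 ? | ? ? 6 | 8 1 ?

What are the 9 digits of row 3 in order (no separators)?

637258194

r2c5 = 6: row 2 has {2,4,5,7,8}; col 5 has {2,3,7,9}; box has {1,2,4,9} → only 6 remains.
r3c6 = 8: row 3 has {1,2,3,7}; col 6 has {1,4,5,6,7}; box has {1,2,4,6,9} → only 8 remains.
r4c6 = 9: row 4 has {2,3,7}; col 6 has {1,4,5,6,7,8}; box has {1,2,4,5,7} → only 9 remains.
r5c5 = 8: row 5 has {2,3,4,5,7}; col 5 has {2,3,6,7,9}; box has {1,2,4,5,7,9} → only 8 remains.
r6c6 = 3: row 6 has {1,2,6,8}; col 6 has {1,4,5,6,7,8,9}; box has {1,2,4,5,7,8,9} → only 3 remains.
r7c5 = 1: row 7 has {3,4,5,6}; col 5 has {2,3,6,7,8,9}; box has {3,5,6,7,8} → only 1 remains.
r7c6 = 2: row 7 has {1,3,4,5,6}; col 6 has {1,3,4,5,6,7,8,9}; box has {1,3,5,6,7,8} → only 2 remains.
r7c7 = 9: row 7 has {1,2,3,4,5,6}; col 7 has {1,2,3,5,7,8}; box has {1,2,5,6,8} → only 9 remains.
r7c9 = 7: row 7 has {1,2,3,4,5,6,9}; col 9 has {2,6,8}; box has {1,2,5,6,8,9} → only 7 remains.
r8c2 = 9: row 8 has {1,2,3,5,6,7,8}; col 2 has {3,4,7}; box has {1,3,4,6,7} → only 9 remains.
r8c8 = 4: row 8 has {1,2,3,5,6,7,8,9}; col 8 has {1,2,3,6,7,8}; box has {1,2,5,6,7,8,9} → only 4 remains.
r9c1 = 5: row 9 has {1,6,7,8}; col 1 has {1,2,3}; box has {1,3,4,6,7,9} → only 5 remains.
r9c3 = 2: row 9 has {1,5,6,7,8}; col 3 has {3,5,6,7}; box has {1,3,4,5,6,7,9} → only 2 remains.
r9c4 = 9: row 9 has {1,2,5,6,7,8}; col 4 has {1,2,4,5,8}; box has {1,2,3,5,6,7,8} → only 9 remains.
r9c5 = 4: row 9 has {1,2,5,6,7,8,9}; col 5 has {1,2,3,6,7,8,9}; box has {1,2,3,5,6,7,8,9} → only 4 remains.
r9c9 = 3: row 9 has {1,2,4,5,6,7,8,9}; col 9 has {2,6,7,8}; box has {1,2,4,5,6,7,8,9} → only 3 remains.
r1c4 = 7: row 1 has {1,3,9}; col 4 has {1,2,4,5,8,9}; box has {1,2,4,6,8,9} → only 7 remains.
r2c1 = 9: row 2 has {2,4,5,6,7,8}; col 1 has {1,2,3,5}; box has {3,5,7} → only 9 remains.
r2c2 = 1: row 2 has {2,4,5,6,7,8,9}; col 2 has {3,4,7,9}; box has {3,5,7,9} → only 1 remains.
r2c4 = 3: row 2 has {1,2,4,5,6,7,8,9}; col 4 has {1,2,4,5,7,8,9}; box has {1,2,4,6,7,8,9} → only 3 remains.
r3c5 = 5: row 3 has {1,2,3,7,8}; col 5 has {1,2,3,4,6,7,8,9}; box has {1,2,3,4,6,7,8,9} → only 5 remains.
r3c8 = 9: row 3 has {1,2,3,5,7,8}; col 8 has {1,2,3,4,6,7,8}; box has {1,2,3,7,8} → only 9 remains.
r3c9 = 4: row 3 has {1,2,3,5,7,8,9}; col 9 has {2,3,6,7,8}; box has {1,2,3,7,8,9} → only 4 remains.
r4c4 = 6: row 4 has {2,3,7,9}; col 4 has {1,2,3,4,5,7,8,9}; box has {1,2,3,4,5,7,8,9} → only 6 remains.
r4c8 = 5: row 4 has {2,3,6,7,9}; col 8 has {1,2,3,4,6,7,8,9}; box has {2,3,6,7,8} → only 5 remains.
r4c9 = 1: row 4 has {2,3,5,6,7,9}; col 9 has {2,3,4,6,7,8}; box has {2,3,5,6,7,8} → only 1 remains.
r5c2 = 6: row 5 has {2,3,4,5,7,8}; col 2 has {1,3,4,7,9}; box has {2,3} → only 6 remains.
r5c9 = 9: row 5 has {2,3,4,5,6,7,8}; col 9 has {1,2,3,4,6,7,8}; box has {1,2,3,5,6,7,8} → only 9 remains.
r6c2 = 5: row 6 has {1,2,3,6,8}; col 2 has {1,3,4,6,7,9}; box has {2,3,6} → only 5 remains.
r6c7 = 4: row 6 has {1,2,3,5,6,8}; col 7 has {1,2,3,5,7,8,9}; box has {1,2,3,5,6,7,8,9} → only 4 remains.
r7c3 = 8: row 7 has {1,2,3,4,5,6,7,9}; col 3 has {2,3,5,6,7}; box has {1,2,3,4,5,6,7,9} → only 8 remains.
r1c3 = 4: row 1 has {1,3,7,9}; col 3 has {2,3,5,6,7,8}; box has {1,3,5,7,9} → only 4 remains.
r1c7 = 6: row 1 has {1,3,4,7,9}; col 7 has {1,2,3,4,5,7,8,9}; box has {1,2,3,4,7,8,9} → only 6 remains.
r1c9 = 5: row 1 has {1,3,4,6,7,9}; col 9 has {1,2,3,4,6,7,8,9}; box has {1,2,3,4,6,7,8,9} → only 5 remains.
r3c1 = 6: row 3 has {1,2,3,4,5,7,8,9}; col 1 has {1,2,3,5,9}; box has {1,3,4,5,7,9} → only 6 remains.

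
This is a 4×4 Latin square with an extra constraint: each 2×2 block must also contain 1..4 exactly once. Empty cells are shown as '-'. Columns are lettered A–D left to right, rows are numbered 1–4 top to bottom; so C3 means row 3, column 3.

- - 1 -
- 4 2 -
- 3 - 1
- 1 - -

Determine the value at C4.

B1 = 2 (sole candidate).
D2 = 3 (sole candidate).
C3 = 4 (sole candidate).
C4 = 3: row 4 has {1}; col 3 has {1,2,4}; box has {1,4} → only 3 remains.

3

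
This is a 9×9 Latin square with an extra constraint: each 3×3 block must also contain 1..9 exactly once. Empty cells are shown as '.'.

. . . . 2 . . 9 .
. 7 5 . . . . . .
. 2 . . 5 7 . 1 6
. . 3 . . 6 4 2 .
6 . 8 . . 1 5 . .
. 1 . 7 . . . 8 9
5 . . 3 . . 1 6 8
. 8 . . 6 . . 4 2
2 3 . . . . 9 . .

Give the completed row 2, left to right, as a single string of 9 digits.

975618234

r2c8 = 3: row 2 has {5,7}; col 8 has {1,2,4,6,8,9}; box has {1,6,9} → only 3 remains.
r2c9 = 4: row 2 has {3,5,7}; col 9 has {2,6,8,9}; box has {1,3,6,9} → only 4 remains.
r3c7 = 8 (sole candidate).
r5c8 = 7 (sole candidate).
r5c9 = 3 (sole candidate).
r6c1 = 4 (sole candidate).
r6c3 = 2 (sole candidate).
r6c5 = 3 (sole candidate).
r6c6 = 5 (sole candidate).
r6c7 = 6 (sole candidate).
r8c6 = 9 (sole candidate).
r9c8 = 5 (sole candidate).
r9c9 = 7 (sole candidate).
r1c7 = 7 (sole candidate).
r1c9 = 5 (sole candidate).
r2c6 = 8: row 2 has {3,4,5,7}; col 6 has {1,5,6,7,9}; box has {2,5,7} → only 8 remains.
r2c7 = 2: row 2 has {3,4,5,7,8}; col 7 has {1,4,5,6,7,8,9}; box has {1,3,4,5,6,7,8,9} → only 2 remains.
r4c9 = 1 (sole candidate).
r5c2 = 9 (sole candidate).
r5c5 = 4 (sole candidate).
r7c2 = 4 (sole candidate).
r7c5 = 7 (sole candidate).
r7c6 = 2 (sole candidate).
r8c7 = 3 (sole candidate).
r9c6 = 4 (sole candidate).
r1c2 = 6 (sole candidate).
r1c6 = 3 (sole candidate).
r4c1 = 7 (sole candidate).
r4c2 = 5 (sole candidate).
r5c4 = 2 (sole candidate).
r7c3 = 9 (sole candidate).
r8c1 = 1 (sole candidate).
r8c3 = 7 (sole candidate).
r8c4 = 5 (sole candidate).
r9c3 = 6 (sole candidate).
r1c1 = 8 (sole candidate).
r2c1 = 9: row 2 has {2,3,4,5,7,8}; col 1 has {1,2,4,5,6,7,8}; box has {2,5,6,7,8} → only 9 remains.
r2c5 = 1: row 2 has {2,3,4,5,7,8,9}; col 5 has {2,3,4,5,6,7}; box has {2,3,5,7,8} → only 1 remains.
r3c1 = 3 (sole candidate).
r3c3 = 4 (sole candidate).
r3c4 = 9 (sole candidate).
r4c4 = 8 (sole candidate).
r4c5 = 9 (sole candidate).
r9c4 = 1 (sole candidate).
r9c5 = 8 (sole candidate).
r1c3 = 1 (sole candidate).
r1c4 = 4 (sole candidate).
r2c4 = 6: row 2 has {1,2,3,4,5,7,8,9}; col 4 has {1,2,3,4,5,7,8,9}; box has {1,2,3,4,5,7,8,9} → only 6 remains.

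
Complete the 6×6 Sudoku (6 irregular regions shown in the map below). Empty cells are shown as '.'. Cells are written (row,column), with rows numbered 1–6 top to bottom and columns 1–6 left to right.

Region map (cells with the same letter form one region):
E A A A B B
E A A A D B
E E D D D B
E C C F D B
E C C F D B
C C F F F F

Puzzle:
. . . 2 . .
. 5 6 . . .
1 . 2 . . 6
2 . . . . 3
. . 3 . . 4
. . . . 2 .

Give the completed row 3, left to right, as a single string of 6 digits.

(1,1) = 6: in row 1, 6 can only go here (every other open cell in that row sees a 6).
(5,1) = 5: row 5 has {3,4}; col 1 has {1,2,6}; region has {1,2,6} → only 5 remains.
(6,1) = 4: row 6 has {2}; col 1 has {1,2,5,6}; region has {3} → only 4 remains.
(2,1) = 3: row 2 has {5,6}; col 1 has {1,2,4,5,6}; region has {1,2,5,6} → only 3 remains.
(3,2) = 4: row 3 has {1,2,6}; col 2 has {5}; region has {1,2,3,5,6} → only 4 remains.
(1,2) = 3: in row 1, 3 can only go here (every other open cell in that row sees a 3).
(1,3) = 4: in row 1, 4 can only go here (every other open cell in that row sees a 4).
(2,4) = 1: row 2 has {3,5,6}; col 4 has {2}; region has {2,3,4,5,6} → only 1 remains.
(2,5) = 4: row 2 has {1,3,5,6}; col 5 has {2}; region has {2} → only 4 remains.
(2,6) = 2: row 2 has {1,3,4,5,6}; col 6 has {3,4,6}; region has {3,4,6} → only 2 remains.
(5,4) = 6: row 5 has {3,4,5}; col 4 has {1,2}; region has {2} → only 6 remains.
(5,5) = 1: row 5 has {3,4,5,6}; col 5 has {2,4}; region has {2,4} → only 1 remains.
(1,5) = 5: row 1 has {2,3,4,6}; col 5 has {1,2,4}; region has {2,3,4,6} → only 5 remains.
(1,6) = 1: row 1 has {2,3,4,5,6}; col 6 has {2,3,4,6}; region has {2,3,4,5,6} → only 1 remains.
(3,5) = 3: row 3 has {1,2,4,6}; col 5 has {1,2,4,5}; region has {1,2,4} → only 3 remains.
(4,5) = 6: row 4 has {2,3}; col 5 has {1,2,3,4,5}; region has {1,2,3,4} → only 6 remains.
(5,2) = 2: row 5 has {1,3,4,5,6}; col 2 has {3,4,5}; region has {3,4} → only 2 remains.
(6,6) = 5: row 6 has {2,4}; col 6 has {1,2,3,4,6}; region has {2,6} → only 5 remains.
(3,4) = 5: row 3 has {1,2,3,4,6}; col 4 has {1,2,6}; region has {1,2,3,4,6} → only 5 remains.

142536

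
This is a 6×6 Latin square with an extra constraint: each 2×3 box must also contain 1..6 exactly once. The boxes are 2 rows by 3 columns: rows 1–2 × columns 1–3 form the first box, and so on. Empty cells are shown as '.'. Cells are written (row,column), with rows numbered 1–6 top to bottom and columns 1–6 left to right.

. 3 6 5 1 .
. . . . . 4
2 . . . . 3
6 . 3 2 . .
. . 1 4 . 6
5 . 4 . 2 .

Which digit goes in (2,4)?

(1,1) = 4 (sole candidate).
(1,6) = 2 (sole candidate).
(2,1) = 1 (sole candidate).
(3,3) = 5 (sole candidate).
(5,1) = 3 (sole candidate).
(5,2) = 2 (sole candidate).
(5,5) = 5 (sole candidate).
(6,2) = 6 (sole candidate).
(6,6) = 1 (sole candidate).
(2,2) = 5 (sole candidate).
(2,3) = 2 (sole candidate).
(4,5) = 4 (sole candidate).
(4,6) = 5 (sole candidate).
(6,4) = 3 (sole candidate).
(2,4) = 6: row 2 has {1,2,4,5}; col 4 has {2,3,4,5}; box has {1,2,4,5} → only 6 remains.

6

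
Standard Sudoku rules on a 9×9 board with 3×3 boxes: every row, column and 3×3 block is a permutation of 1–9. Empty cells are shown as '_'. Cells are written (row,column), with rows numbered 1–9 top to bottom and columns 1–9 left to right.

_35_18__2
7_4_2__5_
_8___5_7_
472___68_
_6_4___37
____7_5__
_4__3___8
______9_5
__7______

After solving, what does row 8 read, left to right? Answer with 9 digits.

123867945

(1,7) = 4 (sole candidate).
(1,4) = 7 (hidden single in row 1).
(2,7) = 8 (hidden single in row 2).
(3,1) = 2 (hidden single in row 3).
(3,5) = 4 (hidden single in row 3).
(8,6) = 7: in row 8, 7 can only go here (every other open cell in that row sees a 7).
(7,7) = 7 (hidden single in row 7).
(8,8) = 4: in row 8, 4 can only go here (every other open cell in that row sees a 4).
(6,9) = 4 (hidden single in row 6).
(9,6) = 4 (hidden single in row 9).
(9,2) = 5 (hidden single in column 2).
(7,4) = 5 (hidden single in row 7).
(4,5) = 5 (hidden single in row 4).
(5,1) = 5 (hidden single in row 5).
(8,2) = 2: in column 2, 2 can only go here (every other open cell in that column sees a 2).
Singles propagation stalls before every target cell is settled. Branch on (1,1) (candidates {6,9}).
  Try (1,1) = 9: this forces (1,8)=6, (2,2)=1, (3,3)=6, (6,2)=9; then column 8 has no cell left for 9 — contradiction.
So (1,1) = 6.
(1,8) = 9 (sole candidate).
(4,9) = 9 (hidden single in column 9).
Singles propagation stalls before every target cell is settled. Branch on (5,5) (candidates {8,9}).
  Try (5,5) = 9: this forces (5,3)=8, (6,4)=8, (6,6)=6, (6,8)=2, (5,7)=1, (3,7)=3, (5,6)=2; then row 7 has no cell left for 2 — contradiction.
So (5,5) = 8.
(8,5) = 6: row 8 has {2,4,5,7,9}; col 5 has {1,2,3,4,5,7,8}; box has {3,4,5,7} → only 6 remains.
(9,5) = 9 (sole candidate).
(7,3) = 6 (hidden single in column 3).
(7,1) = 9 (hidden single in row 7).
(9,8) = 6 (hidden single in column 8).
Singles propagation stalls before every target cell is settled. Branch on (2,2) (candidates {1,9}).
  Try (2,2) = 9: this forces (3,3)=1, (3,7)=3, (3,9)=6, (5,3)=9, (6,2)=1, (6,8)=2, (7,8)=1, (9,7)=2; then column 4 has no cell left for 2 — contradiction.
So (2,2) = 1.
(3,3) = 9 (sole candidate).
(5,3) = 1 (sole candidate).
(5,7) = 2 (sole candidate).
(6,2) = 9 (sole candidate).
(6,8) = 1 (sole candidate).
(7,8) = 2 (sole candidate).
(5,6) = 9 (sole candidate).
(7,6) = 1 (sole candidate).
(8,4) = 8: row 8 has {2,4,5,6,7,9}; col 4 has {4,5,7}; box has {1,3,4,5,6,7,9} → only 8 remains.
(9,4) = 2 (sole candidate).
(4,6) = 3 (sole candidate).
(6,4) = 6 (sole candidate).
(6,6) = 2 (sole candidate).
(8,3) = 3: row 8 has {2,4,5,6,7,8,9}; col 3 has {1,2,4,5,6,7,9}; box has {2,4,5,6,7,9} → only 3 remains.
(2,6) = 6 (sole candidate).
(2,9) = 3 (sole candidate).
(3,4) = 3 (sole candidate).
(3,7) = 1 (sole candidate).
(3,9) = 6 (sole candidate).
(4,4) = 1 (sole candidate).
(6,3) = 8 (sole candidate).
(8,1) = 1: row 8 has {2,3,4,5,6,7,8,9}; col 1 has {2,4,5,6,7,9}; box has {2,3,4,5,6,7,9} → only 1 remains.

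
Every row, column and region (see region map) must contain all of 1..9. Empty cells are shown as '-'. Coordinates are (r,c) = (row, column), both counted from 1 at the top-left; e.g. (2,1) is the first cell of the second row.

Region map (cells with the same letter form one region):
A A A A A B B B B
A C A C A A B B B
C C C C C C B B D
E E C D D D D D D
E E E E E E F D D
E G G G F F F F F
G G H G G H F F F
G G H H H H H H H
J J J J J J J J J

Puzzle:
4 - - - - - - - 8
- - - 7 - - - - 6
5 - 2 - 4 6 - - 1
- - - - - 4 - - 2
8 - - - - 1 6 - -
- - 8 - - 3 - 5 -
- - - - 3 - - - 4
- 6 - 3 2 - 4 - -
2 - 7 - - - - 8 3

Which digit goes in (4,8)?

6

(2,8) = 4: in row 2, 4 can only go here (every other open cell in that row sees a 4).
(4,3) = 1: in row 4, 1 can only go here (every other open cell in that row sees a 1).
(6,1) = 6: in row 6, 6 can only go here (every other open cell in that row sees a 6).
(7,3) = 6: in row 7, 6 can only go here (every other open cell in that row sees a 6).
(8,6) = 8: in row 8, 8 can only go here (every other open cell in that row sees an 8).
(7,7) = 8: in row 7, 8 can only go here (every other open cell in that row sees an 8).
(5,3) = 4: in column 3, 4 can only go here (every other open cell in that column sees a 4).
(4,8) = 6: in column 8, 6 can only go here (every other open cell in that column sees a 6).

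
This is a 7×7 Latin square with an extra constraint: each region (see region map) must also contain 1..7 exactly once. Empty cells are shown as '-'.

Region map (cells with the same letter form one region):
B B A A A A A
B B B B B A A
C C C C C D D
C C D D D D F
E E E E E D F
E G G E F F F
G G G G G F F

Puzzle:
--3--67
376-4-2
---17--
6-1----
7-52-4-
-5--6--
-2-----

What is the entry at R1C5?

5

R1C2 = 1 (sole candidate).
R1C5 = 5: row 1 has {1,3,6,7}; col 5 has {4,6,7}; region has {2,3,6,7} → only 5 remains.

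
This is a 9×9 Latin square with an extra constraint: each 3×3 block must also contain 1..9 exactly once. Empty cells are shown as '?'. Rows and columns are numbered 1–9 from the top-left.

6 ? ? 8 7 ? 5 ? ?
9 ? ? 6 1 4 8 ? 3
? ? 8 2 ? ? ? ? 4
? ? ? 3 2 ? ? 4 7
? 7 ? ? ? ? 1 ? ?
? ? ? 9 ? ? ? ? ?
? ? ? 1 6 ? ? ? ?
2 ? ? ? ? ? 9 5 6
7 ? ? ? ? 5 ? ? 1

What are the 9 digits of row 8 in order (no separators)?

241738956

r4c7 = 6: row 4 has {2,3,4,7}; col 7 has {1,5,8,9}; box has {1,4,7} → only 6 remains.
r9c4 = 4: row 9 has {1,5,7}; col 4 has {1,2,3,6,8,9}; box has {1,5,6} → only 4 remains.
r3c7 = 7: row 3 has {2,4,8}; col 7 has {1,5,6,8,9}; box has {3,4,5,8} → only 7 remains.
r5c4 = 5: row 5 has {1,7}; col 4 has {1,2,3,4,6,8,9}; box has {2,3,9} → only 5 remains.
r8c4 = 7: row 8 has {2,5,6,9}; col 4 has {1,2,3,4,5,6,8,9}; box has {1,4,5,6} → only 7 remains.
r2c8 = 2: row 2 has {1,3,4,6,8,9}; col 8 has {4,5}; box has {3,4,5,7,8} → only 2 remains.
r1c9 = 9: row 1 has {5,6,7,8}; col 9 has {1,3,4,6,7}; box has {2,3,4,5,7,8} → only 9 remains.
r2c2 = 5: row 2 has {1,2,3,4,6,8,9}; col 2 has {7}; box has {6,8,9} → only 5 remains.
r2c3 = 7: row 2 has {1,2,3,4,5,6,8,9}; col 3 has {8}; box has {5,6,8,9} → only 7 remains.
r1c6 = 3: row 1 has {5,6,7,8,9}; col 6 has {4,5}; box has {1,2,4,6,7,8} → only 3 remains.
r1c8 = 1: row 1 has {3,5,6,7,8,9}; col 8 has {2,4,5}; box has {2,3,4,5,7,8,9} → only 1 remains.
r3c6 = 9: row 3 has {2,4,7,8}; col 6 has {3,4,5}; box has {1,2,3,4,6,7,8} → only 9 remains.
r3c8 = 6: row 3 has {2,4,7,8,9}; col 8 has {1,2,4,5}; box has {1,2,3,4,5,7,8,9} → only 6 remains.
r8c6 = 8: row 8 has {2,5,6,7,9}; col 6 has {3,4,5,9}; box has {1,4,5,6,7} → only 8 remains.
r3c5 = 5: row 3 has {2,4,6,7,8,9}; col 5 has {1,2,6,7}; box has {1,2,3,4,6,7,8,9} → only 5 remains.
r4c6 = 1: row 4 has {2,3,4,6,7}; col 6 has {3,4,5,8,9}; box has {2,3,5,9} → only 1 remains.
r5c6 = 6: row 5 has {1,5,7}; col 6 has {1,3,4,5,8,9}; box has {1,2,3,5,9} → only 6 remains.
r6c6 = 7: row 6 has {9}; col 6 has {1,3,4,5,6,8,9}; box has {1,2,3,5,6,9} → only 7 remains.
r7c6 = 2: row 7 has {1,6}; col 6 has {1,3,4,5,6,7,8,9}; box has {1,4,5,6,7,8} → only 2 remains.
r7c9 = 8: row 7 has {1,2,6}; col 9 has {1,3,4,6,7,9}; box has {1,5,6,9} → only 8 remains.
r8c5 = 3: row 8 has {2,5,6,7,8,9}; col 5 has {1,2,5,6,7}; box has {1,2,4,5,6,7,8} → only 3 remains.
r9c5 = 9: row 9 has {1,4,5,7}; col 5 has {1,2,3,5,6,7}; box has {1,2,3,4,5,6,7,8} → only 9 remains.
r9c8 = 3: row 9 has {1,4,5,7,9}; col 8 has {1,2,4,5,6}; box has {1,5,6,8,9} → only 3 remains.
r5c9 = 2: row 5 has {1,5,6,7}; col 9 has {1,3,4,6,7,8,9}; box has {1,4,6,7} → only 2 remains.
r6c7 = 3: row 6 has {7,9}; col 7 has {1,5,6,7,8,9}; box has {1,2,4,6,7} → only 3 remains.
r6c8 = 8: row 6 has {3,7,9}; col 8 has {1,2,3,4,5,6}; box has {1,2,3,4,6,7} → only 8 remains.
r6c9 = 5: row 6 has {3,7,8,9}; col 9 has {1,2,3,4,6,7,8,9}; box has {1,2,3,4,6,7,8} → only 5 remains.
r7c7 = 4: row 7 has {1,2,6,8}; col 7 has {1,3,5,6,7,8,9}; box has {1,3,5,6,8,9} → only 4 remains.
r7c8 = 7: row 7 has {1,2,4,6,8}; col 8 has {1,2,3,4,5,6,8}; box has {1,3,4,5,6,8,9} → only 7 remains.
r9c3 = 6: row 9 has {1,3,4,5,7,9}; col 3 has {7,8}; box has {2,7} → only 6 remains.
r9c7 = 2: row 9 has {1,3,4,5,6,7,9}; col 7 has {1,3,4,5,6,7,8,9}; box has {1,3,4,5,6,7,8,9} → only 2 remains.
r5c8 = 9: row 5 has {1,2,5,6,7}; col 8 has {1,2,3,4,5,6,7,8}; box has {1,2,3,4,5,6,7,8} → only 9 remains.
r6c5 = 4: row 6 has {3,5,7,8,9}; col 5 has {1,2,3,5,6,7,9}; box has {1,2,3,5,6,7,9} → only 4 remains.
r9c2 = 8: row 9 has {1,2,3,4,5,6,7,9}; col 2 has {5,7}; box has {2,6,7} → only 8 remains.
r4c2 = 9: row 4 has {1,2,3,4,6,7}; col 2 has {5,7,8}; box has {7} → only 9 remains.
r4c3 = 5: row 4 has {1,2,3,4,6,7,9}; col 3 has {6,7,8}; box has {7,9} → only 5 remains.
r5c5 = 8: row 5 has {1,2,5,6,7,9}; col 5 has {1,2,3,4,5,6,7,9}; box has {1,2,3,4,5,6,7,9} → only 8 remains.
r6c1 = 1: row 6 has {3,4,5,7,8,9}; col 1 has {2,6,7,9}; box has {5,7,9} → only 1 remains.
r6c3 = 2: row 6 has {1,3,4,5,7,8,9}; col 3 has {5,6,7,8}; box has {1,5,7,9} → only 2 remains.
r7c2 = 3: row 7 has {1,2,4,6,7,8}; col 2 has {5,7,8,9}; box has {2,6,7,8} → only 3 remains.
r7c3 = 9: row 7 has {1,2,3,4,6,7,8}; col 3 has {2,5,6,7,8}; box has {2,3,6,7,8} → only 9 remains.
r1c3 = 4: row 1 has {1,3,5,6,7,8,9}; col 3 has {2,5,6,7,8,9}; box has {5,6,7,8,9} → only 4 remains.
r3c1 = 3: row 3 has {2,4,5,6,7,8,9}; col 1 has {1,2,6,7,9}; box has {4,5,6,7,8,9} → only 3 remains.
r3c2 = 1: row 3 has {2,3,4,5,6,7,8,9}; col 2 has {3,5,7,8,9}; box has {3,4,5,6,7,8,9} → only 1 remains.
r4c1 = 8: row 4 has {1,2,3,4,5,6,7,9}; col 1 has {1,2,3,6,7,9}; box has {1,2,5,7,9} → only 8 remains.
r5c1 = 4: row 5 has {1,2,5,6,7,8,9}; col 1 has {1,2,3,6,7,8,9}; box has {1,2,5,7,8,9} → only 4 remains.
r5c3 = 3: row 5 has {1,2,4,5,6,7,8,9}; col 3 has {2,4,5,6,7,8,9}; box has {1,2,4,5,7,8,9} → only 3 remains.
r6c2 = 6: row 6 has {1,2,3,4,5,7,8,9}; col 2 has {1,3,5,7,8,9}; box has {1,2,3,4,5,7,8,9} → only 6 remains.
r7c1 = 5: row 7 has {1,2,3,4,6,7,8,9}; col 1 has {1,2,3,4,6,7,8,9}; box has {2,3,6,7,8,9} → only 5 remains.
r8c2 = 4: row 8 has {2,3,5,6,7,8,9}; col 2 has {1,3,5,6,7,8,9}; box has {2,3,5,6,7,8,9} → only 4 remains.
r8c3 = 1: row 8 has {2,3,4,5,6,7,8,9}; col 3 has {2,3,4,5,6,7,8,9}; box has {2,3,4,5,6,7,8,9} → only 1 remains.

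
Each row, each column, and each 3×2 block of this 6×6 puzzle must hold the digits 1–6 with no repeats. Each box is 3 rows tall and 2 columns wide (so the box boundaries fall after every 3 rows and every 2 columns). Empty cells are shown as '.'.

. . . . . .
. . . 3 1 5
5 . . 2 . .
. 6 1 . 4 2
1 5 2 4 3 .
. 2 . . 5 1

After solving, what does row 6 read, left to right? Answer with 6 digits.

423651

row 2, column 2 = 4: row 2 has {1,3,5}; col 2 has {2,5,6}; box has {5} → only 4 remains.
row 2, column 3 = 6: row 2 has {1,3,4,5}; col 3 has {1,2}; box has {2,3} → only 6 remains.
row 3, column 3 = 4: row 3 has {2,5}; col 3 has {1,2,6}; box has {2,3,6} → only 4 remains.
row 3, column 5 = 6: row 3 has {2,4,5}; col 5 has {1,3,4,5}; box has {1,5} → only 6 remains.
row 3, column 6 = 3: row 3 has {2,4,5,6}; col 6 has {1,2,5}; box has {1,5,6} → only 3 remains.
row 4, column 1 = 3: row 4 has {1,2,4,6}; col 1 has {1,5}; box has {1,2,5,6} → only 3 remains.
row 4, column 4 = 5: row 4 has {1,2,3,4,6}; col 4 has {2,3,4}; box has {1,2,4} → only 5 remains.
row 5, column 6 = 6: row 5 has {1,2,3,4,5}; col 6 has {1,2,3,5}; box has {1,2,3,4,5} → only 6 remains.
row 6, column 1 = 4: row 6 has {1,2,5}; col 1 has {1,3,5}; box has {1,2,3,5,6} → only 4 remains.
row 6, column 3 = 3: row 6 has {1,2,4,5}; col 3 has {1,2,4,6}; box has {1,2,4,5} → only 3 remains.
row 6, column 4 = 6: row 6 has {1,2,3,4,5}; col 4 has {2,3,4,5}; box has {1,2,3,4,5} → only 6 remains.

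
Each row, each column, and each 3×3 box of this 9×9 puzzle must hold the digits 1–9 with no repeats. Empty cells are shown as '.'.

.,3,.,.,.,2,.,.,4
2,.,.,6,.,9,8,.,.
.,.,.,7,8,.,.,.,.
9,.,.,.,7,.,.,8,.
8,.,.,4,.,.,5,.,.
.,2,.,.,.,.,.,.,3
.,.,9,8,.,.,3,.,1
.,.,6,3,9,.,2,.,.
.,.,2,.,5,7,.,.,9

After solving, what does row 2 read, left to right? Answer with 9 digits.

r1c5 = 1: row 1 has {2,3,4}; col 5 has {5,7,8,9}; box has {2,6,7,8,9} → only 1 remains.
r6c5 = 6: row 6 has {2,3}; col 5 has {1,5,7,8,9}; box has {4,7} → only 6 remains.
r9c4 = 1: row 9 has {2,5,7,9}; col 4 has {3,4,6,7,8}; box has {3,5,7,8,9} → only 1 remains.
r1c4 = 5: row 1 has {1,2,3,4}; col 4 has {1,3,4,6,7,8}; box has {1,2,6,7,8,9} → only 5 remains.
r4c4 = 2: row 4 has {7,8,9}; col 4 has {1,3,4,5,6,7,8}; box has {4,6,7} → only 2 remains.
r4c9 = 6: row 4 has {2,7,8,9}; col 9 has {1,3,4,9}; box has {3,5,8} → only 6 remains.
r5c5 = 3: row 5 has {4,5,8}; col 5 has {1,5,6,7,8,9}; box has {2,4,6,7} → only 3 remains.
r5c6 = 1: row 5 has {3,4,5,8}; col 6 has {2,7,9}; box has {2,3,4,6,7} → only 1 remains.
r6c4 = 9: row 6 has {2,3,6}; col 4 has {1,2,3,4,5,6,7,8}; box has {1,2,3,4,6,7} → only 9 remains.
r8c6 = 4: row 8 has {2,3,6,9}; col 6 has {1,2,7,9}; box has {1,3,5,7,8,9} → only 4 remains.
r2c5 = 4: row 2 has {2,6,8,9}; col 5 has {1,3,5,6,7,8,9}; box has {1,2,5,6,7,8,9} → only 4 remains.
r3c6 = 3: row 3 has {7,8}; col 6 has {1,2,4,7,9}; box has {1,2,4,5,6,7,8,9} → only 3 remains.
r4c6 = 5: row 4 has {2,6,7,8,9}; col 6 has {1,2,3,4,7,9}; box has {1,2,3,4,6,7,9} → only 5 remains.
r5c3 = 7: row 5 has {1,3,4,5,8}; col 3 has {2,6,9}; box has {2,8,9} → only 7 remains.
r5c9 = 2: row 5 has {1,3,4,5,7,8}; col 9 has {1,3,4,6,9}; box has {3,5,6,8} → only 2 remains.
r6c6 = 8: row 6 has {2,3,6,9}; col 6 has {1,2,3,4,5,7,9}; box has {1,2,3,4,5,6,7,9} → only 8 remains.
r7c5 = 2: row 7 has {1,3,8,9}; col 5 has {1,3,4,5,6,7,8,9}; box has {1,3,4,5,7,8,9} → only 2 remains.
r7c6 = 6: row 7 has {1,2,3,8,9}; col 6 has {1,2,3,4,5,7,8,9}; box has {1,2,3,4,5,7,8,9} → only 6 remains.
r1c3 = 8: row 1 has {1,2,3,4,5}; col 3 has {2,6,7,9}; box has {2,3} → only 8 remains.
r3c9 = 5: row 3 has {3,7,8}; col 9 has {1,2,3,4,6,9}; box has {4,8} → only 5 remains.
r5c2 = 6: row 5 has {1,2,3,4,5,7,8}; col 2 has {2,3}; box has {2,7,8,9} → only 6 remains.
r5c8 = 9: row 5 has {1,2,3,4,5,6,7,8}; col 8 has {8}; box has {2,3,5,6,8} → only 9 remains.
r2c9 = 7: row 2 has {2,4,6,8,9}; col 9 has {1,2,3,4,5,6,9}; box has {4,5,8} → only 7 remains.
r8c9 = 8: row 8 has {2,3,4,6,9}; col 9 has {1,2,3,4,5,6,7,9}; box has {1,2,3,9} → only 8 remains.
r1c8 = 6: row 1 has {1,2,3,4,5,8}; col 8 has {8,9}; box has {4,5,7,8} → only 6 remains.
r9c8 = 4: row 9 has {1,2,5,7,9}; col 8 has {6,8,9}; box has {1,2,3,8,9} → only 4 remains.
r1c1 = 7: row 1 has {1,2,3,4,5,6,8}; col 1 has {2,8,9}; box has {2,3,8} → only 7 remains.
r1c7 = 9: row 1 has {1,2,3,4,5,6,7,8}; col 7 has {2,3,5,8}; box has {4,5,6,7,8} → only 9 remains.
r3c7 = 1: row 3 has {3,5,7,8}; col 7 has {2,3,5,8,9}; box has {4,5,6,7,8,9} → only 1 remains.
r3c8 = 2: row 3 has {1,3,5,7,8}; col 8 has {4,6,8,9}; box has {1,4,5,6,7,8,9} → only 2 remains.
r4c7 = 4: row 4 has {2,5,6,7,8,9}; col 7 has {1,2,3,5,8,9}; box has {2,3,5,6,8,9} → only 4 remains.
r6c7 = 7: row 6 has {2,3,6,8,9}; col 7 has {1,2,3,4,5,8,9}; box has {2,3,4,5,6,8,9} → only 7 remains.
r6c8 = 1: row 6 has {2,3,6,7,8,9}; col 8 has {2,4,6,8,9}; box has {2,3,4,5,6,7,8,9} → only 1 remains.
r9c1 = 3: row 9 has {1,2,4,5,7,9}; col 1 has {2,7,8,9}; box has {2,6,9} → only 3 remains.
r9c2 = 8: row 9 has {1,2,3,4,5,7,9}; col 2 has {2,3,6}; box has {2,3,6,9} → only 8 remains.
r9c7 = 6: row 9 has {1,2,3,4,5,7,8,9}; col 7 has {1,2,3,4,5,7,8,9}; box has {1,2,3,4,8,9} → only 6 remains.
r2c8 = 3: row 2 has {2,4,6,7,8,9}; col 8 has {1,2,4,6,8,9}; box has {1,2,4,5,6,7,8,9} → only 3 remains.
r3c3 = 4: row 3 has {1,2,3,5,7,8}; col 3 has {2,6,7,8,9}; box has {2,3,7,8} → only 4 remains.
r4c2 = 1: row 4 has {2,4,5,6,7,8,9}; col 2 has {2,3,6,8}; box has {2,6,7,8,9} → only 1 remains.
r4c3 = 3: row 4 has {1,2,4,5,6,7,8,9}; col 3 has {2,4,6,7,8,9}; box has {1,2,6,7,8,9} → only 3 remains.
r6c3 = 5: row 6 has {1,2,3,6,7,8,9}; col 3 has {2,3,4,6,7,8,9}; box has {1,2,3,6,7,8,9} → only 5 remains.
r2c2 = 5: row 2 has {2,3,4,6,7,8,9}; col 2 has {1,2,3,6,8}; box has {2,3,4,7,8} → only 5 remains.
r2c3 = 1: row 2 has {2,3,4,5,6,7,8,9}; col 3 has {2,3,4,5,6,7,8,9}; box has {2,3,4,5,7,8} → only 1 remains.

251649837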